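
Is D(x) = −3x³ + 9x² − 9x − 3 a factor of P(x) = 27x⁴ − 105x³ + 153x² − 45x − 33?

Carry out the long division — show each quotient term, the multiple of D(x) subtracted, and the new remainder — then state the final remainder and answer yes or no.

Step 1: lead(27x⁴ − 105x³ + 153x² − 45x − 33) ÷ lead(D) = 27x⁴ ÷ −3x³ = −9x. Subtract (−9x)·D = 27x⁴ − 81x³ + 81x² + 27x. Remainder: −24x³ + 72x² − 72x − 33.
Step 2: lead(−24x³ + 72x² − 72x − 33) ÷ lead(D) = −24x³ ÷ −3x³ = 8. Subtract (8)·D = −24x³ + 72x² − 72x − 24. Remainder: −9.

R(x) = −9, so D(x) is not a factor of P(x). no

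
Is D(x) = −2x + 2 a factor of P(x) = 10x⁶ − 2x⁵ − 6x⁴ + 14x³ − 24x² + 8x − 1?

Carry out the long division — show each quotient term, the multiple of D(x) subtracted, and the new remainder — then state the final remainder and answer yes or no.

Step 1: lead(10x⁶ − 2x⁵ − 6x⁴ + 14x³ − 24x² + 8x − 1) ÷ lead(D) = 10x⁶ ÷ −2x = −5x⁵. Subtract (−5x⁵)·D = 10x⁶ − 10x⁵. Remainder: 8x⁵ − 6x⁴ + 14x³ − 24x² + 8x − 1.
Step 2: lead(8x⁵ − 6x⁴ + 14x³ − 24x² + 8x − 1) ÷ lead(D) = 8x⁵ ÷ −2x = −4x⁴. Subtract (−4x⁴)·D = 8x⁵ − 8x⁴. Remainder: 2x⁴ + 14x³ − 24x² + 8x − 1.
Step 3: lead(2x⁴ + 14x³ − 24x² + 8x − 1) ÷ lead(D) = 2x⁴ ÷ −2x = −x³. Subtract (−x³)·D = 2x⁴ − 2x³. Remainder: 16x³ − 24x² + 8x − 1.
Step 4: lead(16x³ − 24x² + 8x − 1) ÷ lead(D) = 16x³ ÷ −2x = −8x². Subtract (−8x²)·D = 16x³ − 16x². Remainder: −8x² + 8x − 1.
Step 5: lead(−8x² + 8x − 1) ÷ lead(D) = −8x² ÷ −2x = 4x. Subtract (4x)·D = −8x² + 8x. Remainder: −1.

R(x) = −1, so D(x) is not a factor of P(x). no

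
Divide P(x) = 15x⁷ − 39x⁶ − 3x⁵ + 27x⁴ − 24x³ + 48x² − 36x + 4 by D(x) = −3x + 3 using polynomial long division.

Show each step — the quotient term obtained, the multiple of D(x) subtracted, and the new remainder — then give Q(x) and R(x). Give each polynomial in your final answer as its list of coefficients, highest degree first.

Q = [-5, 8, 9, 0, 8, -8, 4]; R = [-8]

Step 1: lead(15x⁷ − 39x⁶ − 3x⁵ + 27x⁴ − 24x³ + 48x² − 36x + 4) ÷ lead(D) = 15x⁷ ÷ −3x = −5x⁶. Subtract (−5x⁶)·D = 15x⁷ − 15x⁶. Remainder: −24x⁶ − 3x⁵ + 27x⁴ − 24x³ + 48x² − 36x + 4.
Step 2: lead(−24x⁶ − 3x⁵ + 27x⁴ − 24x³ + 48x² − 36x + 4) ÷ lead(D) = −24x⁶ ÷ −3x = 8x⁵. Subtract (8x⁵)·D = −24x⁶ + 24x⁵. Remainder: −27x⁵ + 27x⁴ − 24x³ + 48x² − 36x + 4.
Step 3: lead(−27x⁵ + 27x⁴ − 24x³ + 48x² − 36x + 4) ÷ lead(D) = −27x⁵ ÷ −3x = 9x⁴. Subtract (9x⁴)·D = −27x⁵ + 27x⁴. Remainder: −24x³ + 48x² − 36x + 4.
Step 4: lead(−24x³ + 48x² − 36x + 4) ÷ lead(D) = −24x³ ÷ −3x = 8x². Subtract (8x²)·D = −24x³ + 24x². Remainder: 24x² − 36x + 4.
Step 5: lead(24x² − 36x + 4) ÷ lead(D) = 24x² ÷ −3x = −8x. Subtract (−8x)·D = 24x² − 24x. Remainder: −12x + 4.
Step 6: lead(−12x + 4) ÷ lead(D) = −12x ÷ −3x = 4. Subtract (4)·D = −12x + 12. Remainder: −8.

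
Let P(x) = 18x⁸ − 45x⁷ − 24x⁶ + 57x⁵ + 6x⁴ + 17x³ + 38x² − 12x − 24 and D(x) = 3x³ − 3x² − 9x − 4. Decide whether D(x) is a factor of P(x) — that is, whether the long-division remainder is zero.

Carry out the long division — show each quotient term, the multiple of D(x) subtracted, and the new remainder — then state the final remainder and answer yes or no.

Step 1: lead(18x⁸ − 45x⁷ − 24x⁶ + 57x⁵ + 6x⁴ + 17x³ + 38x² − 12x − 24) ÷ lead(D) = 18x⁸ ÷ 3x³ = 6x⁵. Subtract (6x⁵)·D = 18x⁸ − 18x⁷ − 54x⁶ − 24x⁵. Remainder: −27x⁷ + 30x⁶ + 81x⁵ + 6x⁴ + 17x³ + 38x² − 12x − 24.
Step 2: lead(−27x⁷ + 30x⁶ + 81x⁵ + 6x⁴ + 17x³ + 38x² − 12x − 24) ÷ lead(D) = −27x⁷ ÷ 3x³ = −9x⁴. Subtract (−9x⁴)·D = −27x⁷ + 27x⁶ + 81x⁵ + 36x⁴. Remainder: 3x⁶ − 30x⁴ + 17x³ + 38x² − 12x − 24.
Step 3: lead(3x⁶ − 30x⁴ + 17x³ + 38x² − 12x − 24) ÷ lead(D) = 3x⁶ ÷ 3x³ = x³. Subtract (x³)·D = 3x⁶ − 3x⁵ − 9x⁴ − 4x³. Remainder: 3x⁵ − 21x⁴ + 21x³ + 38x² − 12x − 24.
Step 4: lead(3x⁵ − 21x⁴ + 21x³ + 38x² − 12x − 24) ÷ lead(D) = 3x⁵ ÷ 3x³ = x². Subtract (x²)·D = 3x⁵ − 3x⁴ − 9x³ − 4x². Remainder: −18x⁴ + 30x³ + 42x² − 12x − 24.
Step 5: lead(−18x⁴ + 30x³ + 42x² − 12x − 24) ÷ lead(D) = −18x⁴ ÷ 3x³ = −6x. Subtract (−6x)·D = −18x⁴ + 18x³ + 54x² + 24x. Remainder: 12x³ − 12x² − 36x − 24.
Step 6: lead(12x³ − 12x² − 36x − 24) ÷ lead(D) = 12x³ ÷ 3x³ = 4. Subtract (4)·D = 12x³ − 12x² − 36x − 16. Remainder: −8.

R(x) = −8, so D(x) is not a factor of P(x). no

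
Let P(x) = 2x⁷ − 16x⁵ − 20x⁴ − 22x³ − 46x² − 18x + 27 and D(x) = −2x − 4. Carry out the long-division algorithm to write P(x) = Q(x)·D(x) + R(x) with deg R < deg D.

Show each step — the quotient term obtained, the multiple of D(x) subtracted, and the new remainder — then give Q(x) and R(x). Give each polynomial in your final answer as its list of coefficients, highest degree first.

Q = [-1, 2, 4, 2, 7, 9, -9]; R = [-9]

Step 1: lead(2x⁷ − 16x⁵ − 20x⁴ − 22x³ − 46x² − 18x + 27) ÷ lead(D) = 2x⁷ ÷ −2x = −x⁶. Subtract (−x⁶)·D = 2x⁷ + 4x⁶. Remainder: −4x⁶ − 16x⁵ − 20x⁴ − 22x³ − 46x² − 18x + 27.
Step 2: lead(−4x⁶ − 16x⁵ − 20x⁴ − 22x³ − 46x² − 18x + 27) ÷ lead(D) = −4x⁶ ÷ −2x = 2x⁵. Subtract (2x⁵)·D = −4x⁶ − 8x⁵. Remainder: −8x⁵ − 20x⁴ − 22x³ − 46x² − 18x + 27.
Step 3: lead(−8x⁵ − 20x⁴ − 22x³ − 46x² − 18x + 27) ÷ lead(D) = −8x⁵ ÷ −2x = 4x⁴. Subtract (4x⁴)·D = −8x⁵ − 16x⁴. Remainder: −4x⁴ − 22x³ − 46x² − 18x + 27.
Step 4: lead(−4x⁴ − 22x³ − 46x² − 18x + 27) ÷ lead(D) = −4x⁴ ÷ −2x = 2x³. Subtract (2x³)·D = −4x⁴ − 8x³. Remainder: −14x³ − 46x² − 18x + 27.
Step 5: lead(−14x³ − 46x² − 18x + 27) ÷ lead(D) = −14x³ ÷ −2x = 7x². Subtract (7x²)·D = −14x³ − 28x². Remainder: −18x² − 18x + 27.
Step 6: lead(−18x² − 18x + 27) ÷ lead(D) = −18x² ÷ −2x = 9x. Subtract (9x)·D = −18x² − 36x. Remainder: 18x + 27.
Step 7: lead(18x + 27) ÷ lead(D) = 18x ÷ −2x = −9. Subtract (−9)·D = 18x + 36. Remainder: −9.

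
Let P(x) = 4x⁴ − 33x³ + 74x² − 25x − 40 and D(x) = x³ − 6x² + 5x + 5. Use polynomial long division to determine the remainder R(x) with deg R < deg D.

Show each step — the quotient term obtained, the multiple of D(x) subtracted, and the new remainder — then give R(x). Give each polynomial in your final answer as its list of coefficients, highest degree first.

Step 1: lead(4x⁴ − 33x³ + 74x² − 25x − 40) ÷ lead(D) = 4x⁴ ÷ x³ = 4x. Subtract (4x)·D = 4x⁴ − 24x³ + 20x² + 20x. Remainder: −9x³ + 54x² − 45x − 40.
Step 2: lead(−9x³ + 54x² − 45x − 40) ÷ lead(D) = −9x³ ÷ x³ = −9. Subtract (−9)·D = −9x³ + 54x² − 45x − 45. Remainder: 5.

R = [5]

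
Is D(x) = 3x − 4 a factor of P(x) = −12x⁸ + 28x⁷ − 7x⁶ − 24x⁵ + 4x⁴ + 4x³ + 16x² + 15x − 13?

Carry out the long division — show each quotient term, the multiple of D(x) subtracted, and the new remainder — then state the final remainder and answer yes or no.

R(x) = 7, so D(x) is not a factor of P(x). no

Step 1: lead(−12x⁸ + 28x⁷ − 7x⁶ − 24x⁵ + 4x⁴ + 4x³ + 16x² + 15x − 13) ÷ lead(D) = −12x⁸ ÷ 3x = −4x⁷. Subtract (−4x⁷)·D = −12x⁸ + 16x⁷. Remainder: 12x⁷ − 7x⁶ − 24x⁵ + 4x⁴ + 4x³ + 16x² + 15x − 13.
Step 2: lead(12x⁷ − 7x⁶ − 24x⁵ + 4x⁴ + 4x³ + 16x² + 15x − 13) ÷ lead(D) = 12x⁷ ÷ 3x = 4x⁶. Subtract (4x⁶)·D = 12x⁷ − 16x⁶. Remainder: 9x⁶ − 24x⁵ + 4x⁴ + 4x³ + 16x² + 15x − 13.
Step 3: lead(9x⁶ − 24x⁵ + 4x⁴ + 4x³ + 16x² + 15x − 13) ÷ lead(D) = 9x⁶ ÷ 3x = 3x⁵. Subtract (3x⁵)·D = 9x⁶ − 12x⁵. Remainder: −12x⁵ + 4x⁴ + 4x³ + 16x² + 15x − 13.
Step 4: lead(−12x⁵ + 4x⁴ + 4x³ + 16x² + 15x − 13) ÷ lead(D) = −12x⁵ ÷ 3x = −4x⁴. Subtract (−4x⁴)·D = −12x⁵ + 16x⁴. Remainder: −12x⁴ + 4x³ + 16x² + 15x − 13.
Step 5: lead(−12x⁴ + 4x³ + 16x² + 15x − 13) ÷ lead(D) = −12x⁴ ÷ 3x = −4x³. Subtract (−4x³)·D = −12x⁴ + 16x³. Remainder: −12x³ + 16x² + 15x − 13.
Step 6: lead(−12x³ + 16x² + 15x − 13) ÷ lead(D) = −12x³ ÷ 3x = −4x². Subtract (−4x²)·D = −12x³ + 16x². Remainder: 15x − 13.
Step 7: lead(15x − 13) ÷ lead(D) = 15x ÷ 3x = 5. Subtract (5)·D = 15x − 20. Remainder: 7.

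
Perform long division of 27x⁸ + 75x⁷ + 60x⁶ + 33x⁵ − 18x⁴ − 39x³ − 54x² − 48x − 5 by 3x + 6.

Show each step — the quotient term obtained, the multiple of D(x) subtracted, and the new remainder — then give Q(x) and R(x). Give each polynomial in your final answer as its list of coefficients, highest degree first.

Step 1: lead(27x⁸ + 75x⁷ + 60x⁶ + 33x⁵ − 18x⁴ − 39x³ − 54x² − 48x − 5) ÷ lead(D) = 27x⁸ ÷ 3x = 9x⁷. Subtract (9x⁷)·D = 27x⁸ + 54x⁷. Remainder: 21x⁷ + 60x⁶ + 33x⁵ − 18x⁴ − 39x³ − 54x² − 48x − 5.
Step 2: lead(21x⁷ + 60x⁶ + 33x⁵ − 18x⁴ − 39x³ − 54x² − 48x − 5) ÷ lead(D) = 21x⁷ ÷ 3x = 7x⁶. Subtract (7x⁶)·D = 21x⁷ + 42x⁶. Remainder: 18x⁶ + 33x⁵ − 18x⁴ − 39x³ − 54x² − 48x − 5.
Step 3: lead(18x⁶ + 33x⁵ − 18x⁴ − 39x³ − 54x² − 48x − 5) ÷ lead(D) = 18x⁶ ÷ 3x = 6x⁵. Subtract (6x⁵)·D = 18x⁶ + 36x⁵. Remainder: −3x⁵ − 18x⁴ − 39x³ − 54x² − 48x − 5.
Step 4: lead(−3x⁵ − 18x⁴ − 39x³ − 54x² − 48x − 5) ÷ lead(D) = −3x⁵ ÷ 3x = −x⁴. Subtract (−x⁴)·D = −3x⁵ − 6x⁴. Remainder: −12x⁴ − 39x³ − 54x² − 48x − 5.
Step 5: lead(−12x⁴ − 39x³ − 54x² − 48x − 5) ÷ lead(D) = −12x⁴ ÷ 3x = −4x³. Subtract (−4x³)·D = −12x⁴ − 24x³. Remainder: −15x³ − 54x² − 48x − 5.
Step 6: lead(−15x³ − 54x² − 48x − 5) ÷ lead(D) = −15x³ ÷ 3x = −5x². Subtract (−5x²)·D = −15x³ − 30x². Remainder: −24x² − 48x − 5.
Step 7: lead(−24x² − 48x − 5) ÷ lead(D) = −24x² ÷ 3x = −8x. Subtract (−8x)·D = −24x² − 48x. Remainder: −5.

Q = [9, 7, 6, -1, -4, -5, -8, 0]; R = [-5]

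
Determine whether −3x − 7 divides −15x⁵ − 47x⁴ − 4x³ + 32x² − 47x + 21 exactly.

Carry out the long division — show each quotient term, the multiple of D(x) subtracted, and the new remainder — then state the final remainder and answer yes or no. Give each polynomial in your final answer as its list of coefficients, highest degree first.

Step 1: lead(−15x⁵ − 47x⁴ − 4x³ + 32x² − 47x + 21) ÷ lead(D) = −15x⁵ ÷ −3x = 5x⁴. Subtract (5x⁴)·D = −15x⁵ − 35x⁴. Remainder: −12x⁴ − 4x³ + 32x² − 47x + 21.
Step 2: lead(−12x⁴ − 4x³ + 32x² − 47x + 21) ÷ lead(D) = −12x⁴ ÷ −3x = 4x³. Subtract (4x³)·D = −12x⁴ − 28x³. Remainder: 24x³ + 32x² − 47x + 21.
Step 3: lead(24x³ + 32x² − 47x + 21) ÷ lead(D) = 24x³ ÷ −3x = −8x². Subtract (−8x²)·D = 24x³ + 56x². Remainder: −24x² − 47x + 21.
Step 4: lead(−24x² − 47x + 21) ÷ lead(D) = −24x² ÷ −3x = 8x. Subtract (8x)·D = −24x² − 56x. Remainder: 9x + 21.
Step 5: lead(9x + 21) ÷ lead(D) = 9x ÷ −3x = −3. Subtract (−3)·D = 9x + 21. Remainder: 0.

R = [0], so D(x) is a factor of P(x). yes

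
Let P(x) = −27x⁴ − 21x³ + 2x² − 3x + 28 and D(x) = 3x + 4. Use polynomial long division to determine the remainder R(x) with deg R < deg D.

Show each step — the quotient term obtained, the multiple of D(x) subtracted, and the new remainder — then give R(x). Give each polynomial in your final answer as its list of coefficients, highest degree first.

Step 1: lead(−27x⁴ − 21x³ + 2x² − 3x + 28) ÷ lead(D) = −27x⁴ ÷ 3x = −9x³. Subtract (−9x³)·D = −27x⁴ − 36x³. Remainder: 15x³ + 2x² − 3x + 28.
Step 2: lead(15x³ + 2x² − 3x + 28) ÷ lead(D) = 15x³ ÷ 3x = 5x². Subtract (5x²)·D = 15x³ + 20x². Remainder: −18x² − 3x + 28.
Step 3: lead(−18x² − 3x + 28) ÷ lead(D) = −18x² ÷ 3x = −6x. Subtract (−6x)·D = −18x² − 24x. Remainder: 21x + 28.
Step 4: lead(21x + 28) ÷ lead(D) = 21x ÷ 3x = 7. Subtract (7)·D = 21x + 28. Remainder: 0.

R = [0]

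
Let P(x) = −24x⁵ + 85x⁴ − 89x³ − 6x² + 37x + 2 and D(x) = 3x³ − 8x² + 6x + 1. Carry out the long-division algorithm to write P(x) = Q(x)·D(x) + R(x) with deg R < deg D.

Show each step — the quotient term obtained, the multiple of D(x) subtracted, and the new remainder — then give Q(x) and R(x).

Q(x) = −8x² + 7x + 5; R(x) = −3

Step 1: lead(−24x⁵ + 85x⁴ − 89x³ − 6x² + 37x + 2) ÷ lead(D) = −24x⁵ ÷ 3x³ = −8x². Subtract (−8x²)·D = −24x⁵ + 64x⁴ − 48x³ − 8x². Remainder: 21x⁴ − 41x³ + 2x² + 37x + 2.
Step 2: lead(21x⁴ − 41x³ + 2x² + 37x + 2) ÷ lead(D) = 21x⁴ ÷ 3x³ = 7x. Subtract (7x)·D = 21x⁴ − 56x³ + 42x² + 7x. Remainder: 15x³ − 40x² + 30x + 2.
Step 3: lead(15x³ − 40x² + 30x + 2) ÷ lead(D) = 15x³ ÷ 3x³ = 5. Subtract (5)·D = 15x³ − 40x² + 30x + 5. Remainder: −3.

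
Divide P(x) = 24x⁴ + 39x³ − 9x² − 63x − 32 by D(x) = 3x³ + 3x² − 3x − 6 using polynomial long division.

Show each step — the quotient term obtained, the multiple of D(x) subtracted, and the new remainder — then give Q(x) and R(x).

Q(x) = 8x + 5; R(x) = −2

Step 1: lead(24x⁴ + 39x³ − 9x² − 63x − 32) ÷ lead(D) = 24x⁴ ÷ 3x³ = 8x. Subtract (8x)·D = 24x⁴ + 24x³ − 24x² − 48x. Remainder: 15x³ + 15x² − 15x − 32.
Step 2: lead(15x³ + 15x² − 15x − 32) ÷ lead(D) = 15x³ ÷ 3x³ = 5. Subtract (5)·D = 15x³ + 15x² − 15x − 30. Remainder: −2.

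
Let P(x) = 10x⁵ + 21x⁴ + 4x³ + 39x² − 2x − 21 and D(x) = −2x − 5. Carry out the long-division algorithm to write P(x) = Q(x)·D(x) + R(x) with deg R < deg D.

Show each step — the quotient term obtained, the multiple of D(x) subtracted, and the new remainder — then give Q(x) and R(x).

Q(x) = −5x⁴ + 2x³ − 7x² − 2x + 6; R(x) = 9

Step 1: lead(10x⁵ + 21x⁴ + 4x³ + 39x² − 2x − 21) ÷ lead(D) = 10x⁵ ÷ −2x = −5x⁴. Subtract (−5x⁴)·D = 10x⁵ + 25x⁴. Remainder: −4x⁴ + 4x³ + 39x² − 2x − 21.
Step 2: lead(−4x⁴ + 4x³ + 39x² − 2x − 21) ÷ lead(D) = −4x⁴ ÷ −2x = 2x³. Subtract (2x³)·D = −4x⁴ − 10x³. Remainder: 14x³ + 39x² − 2x − 21.
Step 3: lead(14x³ + 39x² − 2x − 21) ÷ lead(D) = 14x³ ÷ −2x = −7x². Subtract (−7x²)·D = 14x³ + 35x². Remainder: 4x² − 2x − 21.
Step 4: lead(4x² − 2x − 21) ÷ lead(D) = 4x² ÷ −2x = −2x. Subtract (−2x)·D = 4x² + 10x. Remainder: −12x − 21.
Step 5: lead(−12x − 21) ÷ lead(D) = −12x ÷ −2x = 6. Subtract (6)·D = −12x − 30. Remainder: 9.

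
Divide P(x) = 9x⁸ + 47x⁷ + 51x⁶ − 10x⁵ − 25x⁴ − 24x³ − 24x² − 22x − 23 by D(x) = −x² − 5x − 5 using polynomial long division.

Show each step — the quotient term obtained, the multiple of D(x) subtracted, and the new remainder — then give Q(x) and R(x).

Q(x) = −9x⁶ − 2x⁵ + 4x⁴ + 5x² − x + 4; R(x) = −7x − 3

Step 1: lead(9x⁸ + 47x⁷ + 51x⁶ − 10x⁵ − 25x⁴ − 24x³ − 24x² − 22x − 23) ÷ lead(D) = 9x⁸ ÷ −x² = −9x⁶. Subtract (−9x⁶)·D = 9x⁸ + 45x⁷ + 45x⁶. Remainder: 2x⁷ + 6x⁶ − 10x⁵ − 25x⁴ − 24x³ − 24x² − 22x − 23.
Step 2: lead(2x⁷ + 6x⁶ − 10x⁵ − 25x⁴ − 24x³ − 24x² − 22x − 23) ÷ lead(D) = 2x⁷ ÷ −x² = −2x⁵. Subtract (−2x⁵)·D = 2x⁷ + 10x⁶ + 10x⁵. Remainder: −4x⁶ − 20x⁵ − 25x⁴ − 24x³ − 24x² − 22x − 23.
Step 3: lead(−4x⁶ − 20x⁵ − 25x⁴ − 24x³ − 24x² − 22x − 23) ÷ lead(D) = −4x⁶ ÷ −x² = 4x⁴. Subtract (4x⁴)·D = −4x⁶ − 20x⁵ − 20x⁴. Remainder: −5x⁴ − 24x³ − 24x² − 22x − 23.
Step 4: lead(−5x⁴ − 24x³ − 24x² − 22x − 23) ÷ lead(D) = −5x⁴ ÷ −x² = 5x². Subtract (5x²)·D = −5x⁴ − 25x³ − 25x². Remainder: x³ + x² − 22x − 23.
Step 5: lead(x³ + x² − 22x − 23) ÷ lead(D) = x³ ÷ −x² = −x. Subtract (−x)·D = x³ + 5x² + 5x. Remainder: −4x² − 27x − 23.
Step 6: lead(−4x² − 27x − 23) ÷ lead(D) = −4x² ÷ −x² = 4. Subtract (4)·D = −4x² − 20x − 20. Remainder: −7x − 3.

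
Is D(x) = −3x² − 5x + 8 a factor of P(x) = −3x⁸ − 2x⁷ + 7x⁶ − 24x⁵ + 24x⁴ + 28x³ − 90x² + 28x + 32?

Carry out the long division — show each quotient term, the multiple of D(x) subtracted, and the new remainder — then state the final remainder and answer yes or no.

Step 1: lead(−3x⁸ − 2x⁷ + 7x⁶ − 24x⁵ + 24x⁴ + 28x³ − 90x² + 28x + 32) ÷ lead(D) = −3x⁸ ÷ −3x² = x⁶. Subtract (x⁶)·D = −3x⁸ − 5x⁷ + 8x⁶. Remainder: 3x⁷ − x⁶ − 24x⁵ + 24x⁴ + 28x³ − 90x² + 28x + 32.
Step 2: lead(3x⁷ − x⁶ − 24x⁵ + 24x⁴ + 28x³ − 90x² + 28x + 32) ÷ lead(D) = 3x⁷ ÷ −3x² = −x⁵. Subtract (−x⁵)·D = 3x⁷ + 5x⁶ − 8x⁵. Remainder: −6x⁶ − 16x⁵ + 24x⁴ + 28x³ − 90x² + 28x + 32.
Step 3: lead(−6x⁶ − 16x⁵ + 24x⁴ + 28x³ − 90x² + 28x + 32) ÷ lead(D) = −6x⁶ ÷ −3x² = 2x⁴. Subtract (2x⁴)·D = −6x⁶ − 10x⁵ + 16x⁴. Remainder: −6x⁵ + 8x⁴ + 28x³ − 90x² + 28x + 32.
Step 4: lead(−6x⁵ + 8x⁴ + 28x³ − 90x² + 28x + 32) ÷ lead(D) = −6x⁵ ÷ −3x² = 2x³. Subtract (2x³)·D = −6x⁵ − 10x⁴ + 16x³. Remainder: 18x⁴ + 12x³ − 90x² + 28x + 32.
Step 5: lead(18x⁴ + 12x³ − 90x² + 28x + 32) ÷ lead(D) = 18x⁴ ÷ −3x² = −6x². Subtract (−6x²)·D = 18x⁴ + 30x³ − 48x². Remainder: −18x³ − 42x² + 28x + 32.
Step 6: lead(−18x³ − 42x² + 28x + 32) ÷ lead(D) = −18x³ ÷ −3x² = 6x. Subtract (6x)·D = −18x³ − 30x² + 48x. Remainder: −12x² − 20x + 32.
Step 7: lead(−12x² − 20x + 32) ÷ lead(D) = −12x² ÷ −3x² = 4. Subtract (4)·D = −12x² − 20x + 32. Remainder: 0.

R(x) = 0, so D(x) is a factor of P(x). yes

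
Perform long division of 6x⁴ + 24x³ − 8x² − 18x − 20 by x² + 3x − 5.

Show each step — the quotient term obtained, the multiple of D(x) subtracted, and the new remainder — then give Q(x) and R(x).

Q(x) = 6x² + 6x + 4; R(x) = 0

Step 1: lead(6x⁴ + 24x³ − 8x² − 18x − 20) ÷ lead(D) = 6x⁴ ÷ x² = 6x². Subtract (6x²)·D = 6x⁴ + 18x³ − 30x². Remainder: 6x³ + 22x² − 18x − 20.
Step 2: lead(6x³ + 22x² − 18x − 20) ÷ lead(D) = 6x³ ÷ x² = 6x. Subtract (6x)·D = 6x³ + 18x² − 30x. Remainder: 4x² + 12x − 20.
Step 3: lead(4x² + 12x − 20) ÷ lead(D) = 4x² ÷ x² = 4. Subtract (4)·D = 4x² + 12x − 20. Remainder: 0.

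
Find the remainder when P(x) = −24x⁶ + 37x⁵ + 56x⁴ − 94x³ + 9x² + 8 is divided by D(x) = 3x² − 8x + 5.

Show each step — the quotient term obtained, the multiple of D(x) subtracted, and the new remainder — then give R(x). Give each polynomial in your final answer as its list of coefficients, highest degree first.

Step 1: lead(−24x⁶ + 37x⁵ + 56x⁴ − 94x³ + 9x² + 8) ÷ lead(D) = −24x⁶ ÷ 3x² = −8x⁴. Subtract (−8x⁴)·D = −24x⁶ + 64x⁵ − 40x⁴. Remainder: −27x⁵ + 96x⁴ − 94x³ + 9x² + 8.
Step 2: lead(−27x⁵ + 96x⁴ − 94x³ + 9x² + 8) ÷ lead(D) = −27x⁵ ÷ 3x² = −9x³. Subtract (−9x³)·D = −27x⁵ + 72x⁴ − 45x³. Remainder: 24x⁴ − 49x³ + 9x² + 8.
Step 3: lead(24x⁴ − 49x³ + 9x² + 8) ÷ lead(D) = 24x⁴ ÷ 3x² = 8x². Subtract (8x²)·D = 24x⁴ − 64x³ + 40x². Remainder: 15x³ − 31x² + 8.
Step 4: lead(15x³ − 31x² + 8) ÷ lead(D) = 15x³ ÷ 3x² = 5x. Subtract (5x)·D = 15x³ − 40x² + 25x. Remainder: 9x² − 25x + 8.
Step 5: lead(9x² − 25x + 8) ÷ lead(D) = 9x² ÷ 3x² = 3. Subtract (3)·D = 9x² − 24x + 15. Remainder: −x − 7.

R = [-1, -7]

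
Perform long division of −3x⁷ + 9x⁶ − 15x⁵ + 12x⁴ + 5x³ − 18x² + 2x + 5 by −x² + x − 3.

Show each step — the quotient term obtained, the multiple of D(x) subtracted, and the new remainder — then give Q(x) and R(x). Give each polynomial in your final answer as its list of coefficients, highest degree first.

Step 1: lead(−3x⁷ + 9x⁶ − 15x⁵ + 12x⁴ + 5x³ − 18x² + 2x + 5) ÷ lead(D) = −3x⁷ ÷ −x² = 3x⁵. Subtract (3x⁵)·D = −3x⁷ + 3x⁶ − 9x⁵. Remainder: 6x⁶ − 6x⁵ + 12x⁴ + 5x³ − 18x² + 2x + 5.
Step 2: lead(6x⁶ − 6x⁵ + 12x⁴ + 5x³ − 18x² + 2x + 5) ÷ lead(D) = 6x⁶ ÷ −x² = −6x⁴. Subtract (−6x⁴)·D = 6x⁶ − 6x⁵ + 18x⁴. Remainder: −6x⁴ + 5x³ − 18x² + 2x + 5.
Step 3: lead(−6x⁴ + 5x³ − 18x² + 2x + 5) ÷ lead(D) = −6x⁴ ÷ −x² = 6x². Subtract (6x²)·D = −6x⁴ + 6x³ − 18x². Remainder: −x³ + 2x + 5.
Step 4: lead(−x³ + 2x + 5) ÷ lead(D) = −x³ ÷ −x² = x. Subtract (x)·D = −x³ + x² − 3x. Remainder: −x² + 5x + 5.
Step 5: lead(−x² + 5x + 5) ÷ lead(D) = −x² ÷ −x² = 1. Subtract (1)·D = −x² + x − 3. Remainder: 4x + 8.

Q = [3, -6, 0, 6, 1, 1]; R = [4, 8]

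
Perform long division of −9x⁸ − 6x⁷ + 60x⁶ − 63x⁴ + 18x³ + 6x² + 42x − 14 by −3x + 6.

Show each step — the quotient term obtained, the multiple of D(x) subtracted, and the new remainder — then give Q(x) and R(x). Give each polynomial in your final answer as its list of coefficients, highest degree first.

Q = [3, 8, -4, -8, 5, 4, 6, -2]; R = [-2]

Step 1: lead(−9x⁸ − 6x⁷ + 60x⁶ − 63x⁴ + 18x³ + 6x² + 42x − 14) ÷ lead(D) = −9x⁸ ÷ −3x = 3x⁷. Subtract (3x⁷)·D = −9x⁸ + 18x⁷. Remainder: −24x⁷ + 60x⁶ − 63x⁴ + 18x³ + 6x² + 42x − 14.
Step 2: lead(−24x⁷ + 60x⁶ − 63x⁴ + 18x³ + 6x² + 42x − 14) ÷ lead(D) = −24x⁷ ÷ −3x = 8x⁶. Subtract (8x⁶)·D = −24x⁷ + 48x⁶. Remainder: 12x⁶ − 63x⁴ + 18x³ + 6x² + 42x − 14.
Step 3: lead(12x⁶ − 63x⁴ + 18x³ + 6x² + 42x − 14) ÷ lead(D) = 12x⁶ ÷ −3x = −4x⁵. Subtract (−4x⁵)·D = 12x⁶ − 24x⁵. Remainder: 24x⁵ − 63x⁴ + 18x³ + 6x² + 42x − 14.
Step 4: lead(24x⁵ − 63x⁴ + 18x³ + 6x² + 42x − 14) ÷ lead(D) = 24x⁵ ÷ −3x = −8x⁴. Subtract (−8x⁴)·D = 24x⁵ − 48x⁴. Remainder: −15x⁴ + 18x³ + 6x² + 42x − 14.
Step 5: lead(−15x⁴ + 18x³ + 6x² + 42x − 14) ÷ lead(D) = −15x⁴ ÷ −3x = 5x³. Subtract (5x³)·D = −15x⁴ + 30x³. Remainder: −12x³ + 6x² + 42x − 14.
Step 6: lead(−12x³ + 6x² + 42x − 14) ÷ lead(D) = −12x³ ÷ −3x = 4x². Subtract (4x²)·D = −12x³ + 24x². Remainder: −18x² + 42x − 14.
Step 7: lead(−18x² + 42x − 14) ÷ lead(D) = −18x² ÷ −3x = 6x. Subtract (6x)·D = −18x² + 36x. Remainder: 6x − 14.
Step 8: lead(6x − 14) ÷ lead(D) = 6x ÷ −3x = −2. Subtract (−2)·D = 6x − 12. Remainder: −2.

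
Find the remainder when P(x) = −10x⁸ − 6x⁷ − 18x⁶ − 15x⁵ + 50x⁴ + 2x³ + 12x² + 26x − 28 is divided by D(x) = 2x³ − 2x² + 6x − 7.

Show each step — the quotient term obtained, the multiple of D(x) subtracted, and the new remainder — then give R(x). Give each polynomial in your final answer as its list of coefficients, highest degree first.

R = [-3, 8, -7]

Step 1: lead(−10x⁸ − 6x⁷ − 18x⁶ − 15x⁵ + 50x⁴ + 2x³ + 12x² + 26x − 28) ÷ lead(D) = −10x⁸ ÷ 2x³ = −5x⁵. Subtract (−5x⁵)·D = −10x⁸ + 10x⁷ − 30x⁶ + 35x⁵. Remainder: −16x⁷ + 12x⁶ − 50x⁵ + 50x⁴ + 2x³ + 12x² + 26x − 28.
Step 2: lead(−16x⁷ + 12x⁶ − 50x⁵ + 50x⁴ + 2x³ + 12x² + 26x − 28) ÷ lead(D) = −16x⁷ ÷ 2x³ = −8x⁴. Subtract (−8x⁴)·D = −16x⁷ + 16x⁶ − 48x⁵ + 56x⁴. Remainder: −4x⁶ − 2x⁵ − 6x⁴ + 2x³ + 12x² + 26x − 28.
Step 3: lead(−4x⁶ − 2x⁵ − 6x⁴ + 2x³ + 12x² + 26x − 28) ÷ lead(D) = −4x⁶ ÷ 2x³ = −2x³. Subtract (−2x³)·D = −4x⁶ + 4x⁵ − 12x⁴ + 14x³. Remainder: −6x⁵ + 6x⁴ − 12x³ + 12x² + 26x − 28.
Step 4: lead(−6x⁵ + 6x⁴ − 12x³ + 12x² + 26x − 28) ÷ lead(D) = −6x⁵ ÷ 2x³ = −3x². Subtract (−3x²)·D = −6x⁵ + 6x⁴ − 18x³ + 21x². Remainder: 6x³ − 9x² + 26x − 28.
Step 5: lead(6x³ − 9x² + 26x − 28) ÷ lead(D) = 6x³ ÷ 2x³ = 3. Subtract (3)·D = 6x³ − 6x² + 18x − 21. Remainder: −3x² + 8x − 7.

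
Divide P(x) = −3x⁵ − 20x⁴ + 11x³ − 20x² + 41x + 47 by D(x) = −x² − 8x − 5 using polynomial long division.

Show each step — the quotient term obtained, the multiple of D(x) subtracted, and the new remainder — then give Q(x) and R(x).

Step 1: lead(−3x⁵ − 20x⁴ + 11x³ − 20x² + 41x + 47) ÷ lead(D) = −3x⁵ ÷ −x² = 3x³. Subtract (3x³)·D = −3x⁵ − 24x⁴ − 15x³. Remainder: 4x⁴ + 26x³ − 20x² + 41x + 47.
Step 2: lead(4x⁴ + 26x³ − 20x² + 41x + 47) ÷ lead(D) = 4x⁴ ÷ −x² = −4x². Subtract (−4x²)·D = 4x⁴ + 32x³ + 20x². Remainder: −6x³ − 40x² + 41x + 47.
Step 3: lead(−6x³ − 40x² + 41x + 47) ÷ lead(D) = −6x³ ÷ −x² = 6x. Subtract (6x)·D = −6x³ − 48x² − 30x. Remainder: 8x² + 71x + 47.
Step 4: lead(8x² + 71x + 47) ÷ lead(D) = 8x² ÷ −x² = −8. Subtract (−8)·D = 8x² + 64x + 40. Remainder: 7x + 7.

Q(x) = 3x³ − 4x² + 6x − 8; R(x) = 7x + 7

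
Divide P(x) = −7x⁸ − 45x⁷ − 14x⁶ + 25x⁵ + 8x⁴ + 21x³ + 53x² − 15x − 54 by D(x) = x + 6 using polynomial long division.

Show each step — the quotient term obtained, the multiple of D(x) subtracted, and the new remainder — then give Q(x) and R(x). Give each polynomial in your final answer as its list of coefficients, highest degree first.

Step 1: lead(−7x⁸ − 45x⁷ − 14x⁶ + 25x⁵ + 8x⁴ + 21x³ + 53x² − 15x − 54) ÷ lead(D) = −7x⁸ ÷ x = −7x⁷. Subtract (−7x⁷)·D = −7x⁸ − 42x⁷. Remainder: −3x⁷ − 14x⁶ + 25x⁵ + 8x⁴ + 21x³ + 53x² − 15x − 54.
Step 2: lead(−3x⁷ − 14x⁶ + 25x⁵ + 8x⁴ + 21x³ + 53x² − 15x − 54) ÷ lead(D) = −3x⁷ ÷ x = −3x⁶. Subtract (−3x⁶)·D = −3x⁷ − 18x⁶. Remainder: 4x⁶ + 25x⁵ + 8x⁴ + 21x³ + 53x² − 15x − 54.
Step 3: lead(4x⁶ + 25x⁵ + 8x⁴ + 21x³ + 53x² − 15x − 54) ÷ lead(D) = 4x⁶ ÷ x = 4x⁵. Subtract (4x⁵)·D = 4x⁶ + 24x⁵. Remainder: x⁵ + 8x⁴ + 21x³ + 53x² − 15x − 54.
Step 4: lead(x⁵ + 8x⁴ + 21x³ + 53x² − 15x − 54) ÷ lead(D) = x⁵ ÷ x = x⁴. Subtract (x⁴)·D = x⁵ + 6x⁴. Remainder: 2x⁴ + 21x³ + 53x² − 15x − 54.
Step 5: lead(2x⁴ + 21x³ + 53x² − 15x − 54) ÷ lead(D) = 2x⁴ ÷ x = 2x³. Subtract (2x³)·D = 2x⁴ + 12x³. Remainder: 9x³ + 53x² − 15x − 54.
Step 6: lead(9x³ + 53x² − 15x − 54) ÷ lead(D) = 9x³ ÷ x = 9x². Subtract (9x²)·D = 9x³ + 54x². Remainder: −x² − 15x − 54.
Step 7: lead(−x² − 15x − 54) ÷ lead(D) = −x² ÷ x = −x. Subtract (−x)·D = −x² − 6x. Remainder: −9x − 54.
Step 8: lead(−9x − 54) ÷ lead(D) = −9x ÷ x = −9. Subtract (−9)·D = −9x − 54. Remainder: 0.

Q = [-7, -3, 4, 1, 2, 9, -1, -9]; R = [0]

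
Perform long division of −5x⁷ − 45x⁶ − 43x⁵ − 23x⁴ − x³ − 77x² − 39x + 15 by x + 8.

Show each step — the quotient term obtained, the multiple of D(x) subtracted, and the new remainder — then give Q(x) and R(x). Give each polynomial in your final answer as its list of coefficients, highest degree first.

Step 1: lead(−5x⁷ − 45x⁶ − 43x⁵ − 23x⁴ − x³ − 77x² − 39x + 15) ÷ lead(D) = −5x⁷ ÷ x = −5x⁶. Subtract (−5x⁶)·D = −5x⁷ − 40x⁶. Remainder: −5x⁶ − 43x⁵ − 23x⁴ − x³ − 77x² − 39x + 15.
Step 2: lead(−5x⁶ − 43x⁵ − 23x⁴ − x³ − 77x² − 39x + 15) ÷ lead(D) = −5x⁶ ÷ x = −5x⁵. Subtract (−5x⁵)·D = −5x⁶ − 40x⁵. Remainder: −3x⁵ − 23x⁴ − x³ − 77x² − 39x + 15.
Step 3: lead(−3x⁵ − 23x⁴ − x³ − 77x² − 39x + 15) ÷ lead(D) = −3x⁵ ÷ x = −3x⁴. Subtract (−3x⁴)·D = −3x⁵ − 24x⁴. Remainder: x⁴ − x³ − 77x² − 39x + 15.
Step 4: lead(x⁴ − x³ − 77x² − 39x + 15) ÷ lead(D) = x⁴ ÷ x = x³. Subtract (x³)·D = x⁴ + 8x³. Remainder: −9x³ − 77x² − 39x + 15.
Step 5: lead(−9x³ − 77x² − 39x + 15) ÷ lead(D) = −9x³ ÷ x = −9x². Subtract (−9x²)·D = −9x³ − 72x². Remainder: −5x² − 39x + 15.
Step 6: lead(−5x² − 39x + 15) ÷ lead(D) = −5x² ÷ x = −5x. Subtract (−5x)·D = −5x² − 40x. Remainder: x + 15.
Step 7: lead(x + 15) ÷ lead(D) = x ÷ x = 1. Subtract (1)·D = x + 8. Remainder: 7.

Q = [-5, -5, -3, 1, -9, -5, 1]; R = [7]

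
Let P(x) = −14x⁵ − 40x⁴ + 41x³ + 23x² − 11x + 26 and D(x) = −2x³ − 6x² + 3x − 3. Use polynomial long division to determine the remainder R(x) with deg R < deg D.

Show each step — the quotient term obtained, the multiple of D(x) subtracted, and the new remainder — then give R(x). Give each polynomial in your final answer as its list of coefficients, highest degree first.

R = [5, 7, 5]

Step 1: lead(−14x⁵ − 40x⁴ + 41x³ + 23x² − 11x + 26) ÷ lead(D) = −14x⁵ ÷ −2x³ = 7x². Subtract (7x²)·D = −14x⁵ − 42x⁴ + 21x³ − 21x². Remainder: 2x⁴ + 20x³ + 44x² − 11x + 26.
Step 2: lead(2x⁴ + 20x³ + 44x² − 11x + 26) ÷ lead(D) = 2x⁴ ÷ −2x³ = −x. Subtract (−x)·D = 2x⁴ + 6x³ − 3x² + 3x. Remainder: 14x³ + 47x² − 14x + 26.
Step 3: lead(14x³ + 47x² − 14x + 26) ÷ lead(D) = 14x³ ÷ −2x³ = −7. Subtract (−7)·D = 14x³ + 42x² − 21x + 21. Remainder: 5x² + 7x + 5.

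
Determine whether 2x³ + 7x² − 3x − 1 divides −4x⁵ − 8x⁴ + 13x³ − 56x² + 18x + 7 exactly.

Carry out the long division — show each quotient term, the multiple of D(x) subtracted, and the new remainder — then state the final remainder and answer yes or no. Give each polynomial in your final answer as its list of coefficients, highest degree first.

Step 1: lead(−4x⁵ − 8x⁴ + 13x³ − 56x² + 18x + 7) ÷ lead(D) = −4x⁵ ÷ 2x³ = −2x². Subtract (−2x²)·D = −4x⁵ − 14x⁴ + 6x³ + 2x². Remainder: 6x⁴ + 7x³ − 58x² + 18x + 7.
Step 2: lead(6x⁴ + 7x³ − 58x² + 18x + 7) ÷ lead(D) = 6x⁴ ÷ 2x³ = 3x. Subtract (3x)·D = 6x⁴ + 21x³ − 9x² − 3x. Remainder: −14x³ − 49x² + 21x + 7.
Step 3: lead(−14x³ − 49x² + 21x + 7) ÷ lead(D) = −14x³ ÷ 2x³ = −7. Subtract (−7)·D = −14x³ − 49x² + 21x + 7. Remainder: 0.

R = [0], so D(x) is a factor of P(x). yes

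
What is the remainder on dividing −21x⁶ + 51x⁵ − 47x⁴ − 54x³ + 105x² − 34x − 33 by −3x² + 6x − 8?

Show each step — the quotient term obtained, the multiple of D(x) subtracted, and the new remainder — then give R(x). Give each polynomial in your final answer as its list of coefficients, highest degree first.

R = [7]

Step 1: lead(−21x⁶ + 51x⁵ − 47x⁴ − 54x³ + 105x² − 34x − 33) ÷ lead(D) = −21x⁶ ÷ −3x² = 7x⁴. Subtract (7x⁴)·D = −21x⁶ + 42x⁵ − 56x⁴. Remainder: 9x⁵ + 9x⁴ − 54x³ + 105x² − 34x − 33.
Step 2: lead(9x⁵ + 9x⁴ − 54x³ + 105x² − 34x − 33) ÷ lead(D) = 9x⁵ ÷ −3x² = −3x³. Subtract (−3x³)·D = 9x⁵ − 18x⁴ + 24x³. Remainder: 27x⁴ − 78x³ + 105x² − 34x − 33.
Step 3: lead(27x⁴ − 78x³ + 105x² − 34x − 33) ÷ lead(D) = 27x⁴ ÷ −3x² = −9x². Subtract (−9x²)·D = 27x⁴ − 54x³ + 72x². Remainder: −24x³ + 33x² − 34x − 33.
Step 4: lead(−24x³ + 33x² − 34x − 33) ÷ lead(D) = −24x³ ÷ −3x² = 8x. Subtract (8x)·D = −24x³ + 48x² − 64x. Remainder: −15x² + 30x − 33.
Step 5: lead(−15x² + 30x − 33) ÷ lead(D) = −15x² ÷ −3x² = 5. Subtract (5)·D = −15x² + 30x − 40. Remainder: 7.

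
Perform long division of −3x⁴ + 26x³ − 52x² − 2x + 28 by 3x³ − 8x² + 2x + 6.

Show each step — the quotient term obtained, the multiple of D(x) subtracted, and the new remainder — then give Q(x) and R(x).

Q(x) = −x + 6; R(x) = −2x² − 8x − 8

Step 1: lead(−3x⁴ + 26x³ − 52x² − 2x + 28) ÷ lead(D) = −3x⁴ ÷ 3x³ = −x. Subtract (−x)·D = −3x⁴ + 8x³ − 2x² − 6x. Remainder: 18x³ − 50x² + 4x + 28.
Step 2: lead(18x³ − 50x² + 4x + 28) ÷ lead(D) = 18x³ ÷ 3x³ = 6. Subtract (6)·D = 18x³ − 48x² + 12x + 36. Remainder: −2x² − 8x − 8.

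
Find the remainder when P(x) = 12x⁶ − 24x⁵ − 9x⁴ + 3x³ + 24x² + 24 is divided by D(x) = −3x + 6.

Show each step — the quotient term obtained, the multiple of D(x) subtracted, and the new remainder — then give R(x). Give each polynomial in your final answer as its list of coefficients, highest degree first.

Step 1: lead(12x⁶ − 24x⁵ − 9x⁴ + 3x³ + 24x² + 24) ÷ lead(D) = 12x⁶ ÷ −3x = −4x⁵. Subtract (−4x⁵)·D = 12x⁶ − 24x⁵. Remainder: −9x⁴ + 3x³ + 24x² + 24.
Step 2: lead(−9x⁴ + 3x³ + 24x² + 24) ÷ lead(D) = −9x⁴ ÷ −3x = 3x³. Subtract (3x³)·D = −9x⁴ + 18x³. Remainder: −15x³ + 24x² + 24.
Step 3: lead(−15x³ + 24x² + 24) ÷ lead(D) = −15x³ ÷ −3x = 5x². Subtract (5x²)·D = −15x³ + 30x². Remainder: −6x² + 24.
Step 4: lead(−6x² + 24) ÷ lead(D) = −6x² ÷ −3x = 2x. Subtract (2x)·D = −6x² + 12x. Remainder: −12x + 24.
Step 5: lead(−12x + 24) ÷ lead(D) = −12x ÷ −3x = 4. Subtract (4)·D = −12x + 24. Remainder: 0.

R = [0]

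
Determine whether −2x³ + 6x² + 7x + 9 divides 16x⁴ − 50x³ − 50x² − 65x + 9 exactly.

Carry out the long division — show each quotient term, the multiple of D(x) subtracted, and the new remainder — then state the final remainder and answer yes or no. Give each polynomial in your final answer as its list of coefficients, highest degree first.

Step 1: lead(16x⁴ − 50x³ − 50x² − 65x + 9) ÷ lead(D) = 16x⁴ ÷ −2x³ = −8x. Subtract (−8x)·D = 16x⁴ − 48x³ − 56x² − 72x. Remainder: −2x³ + 6x² + 7x + 9.
Step 2: lead(−2x³ + 6x² + 7x + 9) ÷ lead(D) = −2x³ ÷ −2x³ = 1. Subtract (1)·D = −2x³ + 6x² + 7x + 9. Remainder: 0.

R = [0], so D(x) is a factor of P(x). yes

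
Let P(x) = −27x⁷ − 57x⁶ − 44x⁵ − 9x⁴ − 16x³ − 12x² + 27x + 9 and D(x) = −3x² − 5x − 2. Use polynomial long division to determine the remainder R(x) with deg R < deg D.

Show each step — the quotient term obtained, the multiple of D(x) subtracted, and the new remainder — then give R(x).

R(x) = −9

Step 1: lead(−27x⁷ − 57x⁶ − 44x⁵ − 9x⁴ − 16x³ − 12x² + 27x + 9) ÷ lead(D) = −27x⁷ ÷ −3x² = 9x⁵. Subtract (9x⁵)·D = −27x⁷ − 45x⁶ − 18x⁵. Remainder: −12x⁶ − 26x⁵ − 9x⁴ − 16x³ − 12x² + 27x + 9.
Step 2: lead(−12x⁶ − 26x⁵ − 9x⁴ − 16x³ − 12x² + 27x + 9) ÷ lead(D) = −12x⁶ ÷ −3x² = 4x⁴. Subtract (4x⁴)·D = −12x⁶ − 20x⁵ − 8x⁴. Remainder: −6x⁵ − x⁴ − 16x³ − 12x² + 27x + 9.
Step 3: lead(−6x⁵ − x⁴ − 16x³ − 12x² + 27x + 9) ÷ lead(D) = −6x⁵ ÷ −3x² = 2x³. Subtract (2x³)·D = −6x⁵ − 10x⁴ − 4x³. Remainder: 9x⁴ − 12x³ − 12x² + 27x + 9.
Step 4: lead(9x⁴ − 12x³ − 12x² + 27x + 9) ÷ lead(D) = 9x⁴ ÷ −3x² = −3x². Subtract (−3x²)·D = 9x⁴ + 15x³ + 6x². Remainder: −27x³ − 18x² + 27x + 9.
Step 5: lead(−27x³ − 18x² + 27x + 9) ÷ lead(D) = −27x³ ÷ −3x² = 9x. Subtract (9x)·D = −27x³ − 45x² − 18x. Remainder: 27x² + 45x + 9.
Step 6: lead(27x² + 45x + 9) ÷ lead(D) = 27x² ÷ −3x² = −9. Subtract (−9)·D = 27x² + 45x + 18. Remainder: −9.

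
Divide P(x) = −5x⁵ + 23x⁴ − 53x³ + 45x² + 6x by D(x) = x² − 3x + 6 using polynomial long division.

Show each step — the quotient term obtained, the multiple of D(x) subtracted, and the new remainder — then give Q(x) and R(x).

Step 1: lead(−5x⁵ + 23x⁴ − 53x³ + 45x² + 6x) ÷ lead(D) = −5x⁵ ÷ x² = −5x³. Subtract (−5x³)·D = −5x⁵ + 15x⁴ − 30x³. Remainder: 8x⁴ − 23x³ + 45x² + 6x.
Step 2: lead(8x⁴ − 23x³ + 45x² + 6x) ÷ lead(D) = 8x⁴ ÷ x² = 8x². Subtract (8x²)·D = 8x⁴ − 24x³ + 48x². Remainder: x³ − 3x² + 6x.
Step 3: lead(x³ − 3x² + 6x) ÷ lead(D) = x³ ÷ x² = x. Subtract (x)·D = x³ − 3x² + 6x. Remainder: 0.

Q(x) = −5x³ + 8x² + x; R(x) = 0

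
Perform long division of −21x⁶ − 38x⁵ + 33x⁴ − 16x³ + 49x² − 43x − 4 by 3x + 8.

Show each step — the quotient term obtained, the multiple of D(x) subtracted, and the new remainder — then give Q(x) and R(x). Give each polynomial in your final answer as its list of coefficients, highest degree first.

Q = [-7, 6, -5, 8, -5, -1]; R = [4]

Step 1: lead(−21x⁶ − 38x⁵ + 33x⁴ − 16x³ + 49x² − 43x − 4) ÷ lead(D) = −21x⁶ ÷ 3x = −7x⁵. Subtract (−7x⁵)·D = −21x⁶ − 56x⁵. Remainder: 18x⁵ + 33x⁴ − 16x³ + 49x² − 43x − 4.
Step 2: lead(18x⁵ + 33x⁴ − 16x³ + 49x² − 43x − 4) ÷ lead(D) = 18x⁵ ÷ 3x = 6x⁴. Subtract (6x⁴)·D = 18x⁵ + 48x⁴. Remainder: −15x⁴ − 16x³ + 49x² − 43x − 4.
Step 3: lead(−15x⁴ − 16x³ + 49x² − 43x − 4) ÷ lead(D) = −15x⁴ ÷ 3x = −5x³. Subtract (−5x³)·D = −15x⁴ − 40x³. Remainder: 24x³ + 49x² − 43x − 4.
Step 4: lead(24x³ + 49x² − 43x − 4) ÷ lead(D) = 24x³ ÷ 3x = 8x². Subtract (8x²)·D = 24x³ + 64x². Remainder: −15x² − 43x − 4.
Step 5: lead(−15x² − 43x − 4) ÷ lead(D) = −15x² ÷ 3x = −5x. Subtract (−5x)·D = −15x² − 40x. Remainder: −3x − 4.
Step 6: lead(−3x − 4) ÷ lead(D) = −3x ÷ 3x = −1. Subtract (−1)·D = −3x − 8. Remainder: 4.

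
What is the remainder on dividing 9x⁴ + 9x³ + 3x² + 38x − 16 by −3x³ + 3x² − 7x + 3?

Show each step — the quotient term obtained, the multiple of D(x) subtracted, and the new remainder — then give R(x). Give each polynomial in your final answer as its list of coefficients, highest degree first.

Step 1: lead(9x⁴ + 9x³ + 3x² + 38x − 16) ÷ lead(D) = 9x⁴ ÷ −3x³ = −3x. Subtract (−3x)·D = 9x⁴ − 9x³ + 21x² − 9x. Remainder: 18x³ − 18x² + 47x − 16.
Step 2: lead(18x³ − 18x² + 47x − 16) ÷ lead(D) = 18x³ ÷ −3x³ = −6. Subtract (−6)·D = 18x³ − 18x² + 42x − 18. Remainder: 5x + 2.

R = [5, 2]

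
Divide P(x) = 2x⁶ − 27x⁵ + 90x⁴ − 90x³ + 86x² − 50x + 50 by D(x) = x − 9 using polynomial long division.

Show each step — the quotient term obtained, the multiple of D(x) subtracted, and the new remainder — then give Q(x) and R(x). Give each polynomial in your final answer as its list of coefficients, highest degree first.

Step 1: lead(2x⁶ − 27x⁵ + 90x⁴ − 90x³ + 86x² − 50x + 50) ÷ lead(D) = 2x⁶ ÷ x = 2x⁵. Subtract (2x⁵)·D = 2x⁶ − 18x⁵. Remainder: −9x⁵ + 90x⁴ − 90x³ + 86x² − 50x + 50.
Step 2: lead(−9x⁵ + 90x⁴ − 90x³ + 86x² − 50x + 50) ÷ lead(D) = −9x⁵ ÷ x = −9x⁴. Subtract (−9x⁴)·D = −9x⁵ + 81x⁴. Remainder: 9x⁴ − 90x³ + 86x² − 50x + 50.
Step 3: lead(9x⁴ − 90x³ + 86x² − 50x + 50) ÷ lead(D) = 9x⁴ ÷ x = 9x³. Subtract (9x³)·D = 9x⁴ − 81x³. Remainder: −9x³ + 86x² − 50x + 50.
Step 4: lead(−9x³ + 86x² − 50x + 50) ÷ lead(D) = −9x³ ÷ x = −9x². Subtract (−9x²)·D = −9x³ + 81x². Remainder: 5x² − 50x + 50.
Step 5: lead(5x² − 50x + 50) ÷ lead(D) = 5x² ÷ x = 5x. Subtract (5x)·D = 5x² − 45x. Remainder: −5x + 50.
Step 6: lead(−5x + 50) ÷ lead(D) = −5x ÷ x = −5. Subtract (−5)·D = −5x + 45. Remainder: 5.

Q = [2, -9, 9, -9, 5, -5]; R = [5]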